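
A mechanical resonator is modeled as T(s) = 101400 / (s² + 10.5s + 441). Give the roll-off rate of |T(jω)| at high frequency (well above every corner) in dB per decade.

With 0 zeros and 2 poles, the high-frequency asymptotic slope is 20 × (0 − 2) = -40 dB/decade.

-40 dB/decade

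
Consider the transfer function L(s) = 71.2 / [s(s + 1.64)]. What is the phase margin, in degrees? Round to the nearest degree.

Gain crossover: |L(jω)| = 1 at ω ≈ 8.36 rad/s.
∠L(j8.36) = −90° − arctan(8.36/1.64) ≈ -168.90°
PM = 180° + (-168.90°) = 11.10°

11°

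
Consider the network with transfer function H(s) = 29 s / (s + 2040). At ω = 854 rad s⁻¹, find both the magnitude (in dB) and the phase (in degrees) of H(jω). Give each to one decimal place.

|j854| = 854
|j854 + 2040| = √(854² + 2040²) = 2212
|H(j854)| = 29 × 854 / 2212 = 11.199
20 log₁₀(11.199) = 20.98 dB
∠(j854) = 90.00°
∠(j854 + 2040) = arctan(854/2040) = 22.72°
∠H(j854) = 90.00° − 22.72° = 67.28°

|H| = 21.0 dB, ∠H = 67.3°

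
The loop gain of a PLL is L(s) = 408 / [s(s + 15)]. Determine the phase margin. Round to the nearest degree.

Gain crossover: |L(jω)| = 1 at ω ≈ 17.6 rad s⁻¹.
∠L(j17.6) = −90° − arctan(17.6/15) ≈ -139.60°
PM = 180° + (-139.60°) = 40.40°

40 deg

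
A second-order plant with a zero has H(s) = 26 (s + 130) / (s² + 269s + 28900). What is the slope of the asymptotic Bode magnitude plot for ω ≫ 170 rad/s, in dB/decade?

-20 dB/decade

With 1 zero and 2 poles, the high-frequency asymptotic slope is 20 × (1 − 2) = -20 dB/decade.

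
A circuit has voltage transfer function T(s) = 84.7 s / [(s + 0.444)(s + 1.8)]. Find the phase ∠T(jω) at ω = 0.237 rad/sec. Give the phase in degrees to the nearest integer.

∠(j0.237) = 90.00°
∠(j0.237 + 0.444) = arctan(0.237/0.444) = 28.09°
∠(j0.237 + 1.8) = arctan(0.237/1.8) = 7.50°
∠T(j0.237) = 90.00° − (28.09° + 7.50°) = 54.41°

54°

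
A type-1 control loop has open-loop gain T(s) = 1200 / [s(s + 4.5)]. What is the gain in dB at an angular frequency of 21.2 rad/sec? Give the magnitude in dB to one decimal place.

|j21.2 + 4.5| = √(21.2² + 4.5²) = 21.67
|j21.2| = 21.2
|T(j21.2)| = 1200 / (21.67 × 21.2) = 2.6118
20 log₁₀(2.6118) = 8.34 dB

8.3 dB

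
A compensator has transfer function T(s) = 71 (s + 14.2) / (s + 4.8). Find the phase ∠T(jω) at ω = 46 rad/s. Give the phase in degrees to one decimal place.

∠(j46 + 14.2) = arctan(46/14.2) = 72.84°
∠(j46 + 4.8) = arctan(46/4.8) = 84.04°
∠T(j46) = 72.84° − 84.04° = -11.20°

-11.2°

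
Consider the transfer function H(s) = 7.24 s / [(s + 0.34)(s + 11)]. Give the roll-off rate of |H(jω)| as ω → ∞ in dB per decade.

With 1 zero and 2 poles, the high-frequency asymptotic slope is 20 × (1 − 2) = -20 dB/decade.

-20 dB/decade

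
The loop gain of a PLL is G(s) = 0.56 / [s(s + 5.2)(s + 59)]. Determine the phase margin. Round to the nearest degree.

Gain crossover: |G(jω)| = 1 at ω ≈ 0.00183 rad/sec.
∠G(j0.00183) = −90° − arctan(0.00183/5.2) − arctan(0.00183/59) ≈ -90.02°
PM = 180° + (-90.02°) = 89.98°

90°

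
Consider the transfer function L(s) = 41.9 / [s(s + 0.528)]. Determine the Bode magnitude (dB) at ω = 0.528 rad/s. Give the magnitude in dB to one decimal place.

40.5 dB

|j0.528 + 0.528| = √(0.528² + 0.528²) = 0.7467
|j0.528| = 0.528
|L(j0.528)| = 41.9 / (0.7467 × 0.528) = 106.28
20 log₁₀(106.28) = 40.53 dB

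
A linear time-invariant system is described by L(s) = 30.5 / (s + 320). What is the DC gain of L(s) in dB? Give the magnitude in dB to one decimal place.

-20.4 dB

L(0) = 30.5 / 320 = 0.095312
20 log₁₀(0.095312) = -20.42 dB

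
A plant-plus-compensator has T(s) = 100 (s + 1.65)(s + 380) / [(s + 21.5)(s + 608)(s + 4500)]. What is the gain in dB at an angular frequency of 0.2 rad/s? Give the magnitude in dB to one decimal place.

|j0.2 + 1.65| = √(0.2² + 1.65²) = 1.662
|j0.2 + 380| = √(0.2² + 380²) = 380
|j0.2 + 21.5| = √(0.2² + 21.5²) = 21.5
|j0.2 + 608| = √(0.2² + 608²) = 608
|j0.2 + 4500| = √(0.2² + 4500²) = 4500
|T(j0.2)| = 100 × 1.662 × 380 / (21.5 × 608 × 4500) = 0.0010736
20 log₁₀(0.0010736) = -59.38 dB

-59.4 dB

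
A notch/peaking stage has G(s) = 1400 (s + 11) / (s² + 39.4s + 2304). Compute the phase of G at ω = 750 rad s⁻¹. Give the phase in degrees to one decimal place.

-87.8°

∠(j750 + 11) = arctan(750/11) = 89.16°
∠[(j750)² + 39.4(j750) + 2304] = ∠[-5.602e+05 + j29550] = 176.98°
∠G(j750) = 89.16° − 176.98° = -87.82°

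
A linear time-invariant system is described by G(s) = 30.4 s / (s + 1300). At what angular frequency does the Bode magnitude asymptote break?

The single real pole at s = −1300 gives a corner at ω = 1300 rad/s.

1300 rad/s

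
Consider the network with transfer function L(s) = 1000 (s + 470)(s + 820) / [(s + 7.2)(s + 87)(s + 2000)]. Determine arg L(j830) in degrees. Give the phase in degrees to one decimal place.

-90.2°

∠(j830 + 470) = arctan(830/470) = 60.48°
∠(j830 + 820) = arctan(830/820) = 45.35°
∠(j830 + 7.2) = arctan(830/7.2) = 89.50°
∠(j830 + 87) = arctan(830/87) = 84.02°
∠(j830 + 2000) = arctan(830/2000) = 22.54°
∠L(j830) = 60.48° + 45.35° − (89.50° + 84.02° + 22.54°) = -90.23°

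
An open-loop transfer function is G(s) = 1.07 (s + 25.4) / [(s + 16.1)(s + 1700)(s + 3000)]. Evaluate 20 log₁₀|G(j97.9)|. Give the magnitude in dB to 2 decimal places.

-133.42 dB

|j97.9 + 25.4| = √(97.9² + 25.4²) = 101.1
|j97.9 + 16.1| = √(97.9² + 16.1²) = 99.22
|j97.9 + 1700| = √(97.9² + 1700²) = 1703
|j97.9 + 3000| = √(97.9² + 3000²) = 3002
|G(j97.9)| = 1.07 × 101.1 / (99.22 × 1703 × 3002) = 2.1341e-07
20 log₁₀(2.1341e-07) = -133.416 dB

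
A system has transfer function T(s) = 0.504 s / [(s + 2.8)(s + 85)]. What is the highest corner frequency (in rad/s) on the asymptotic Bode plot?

Break frequencies occur at each pole and zero magnitude: 2.8 rad/s, 85 rad/s.
The highest is 85 rad/s.

85 rad/s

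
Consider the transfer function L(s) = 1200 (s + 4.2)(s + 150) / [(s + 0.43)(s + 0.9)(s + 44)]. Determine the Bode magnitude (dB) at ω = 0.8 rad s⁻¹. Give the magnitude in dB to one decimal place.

|j0.8 + 4.2| = √(0.8² + 4.2²) = 4.276
|j0.8 + 150| = √(0.8² + 150²) = 150
|j0.8 + 0.43| = √(0.8² + 0.43²) = 0.9082
|j0.8 + 0.9| = √(0.8² + 0.9²) = 1.204
|j0.8 + 44| = √(0.8² + 44²) = 44.01
|L(j0.8)| = 1200 × 4.276 × 150 / (0.9082 × 1.204 × 44.01) = 15990
20 log₁₀(15990) = 84.08 dB

84.1 dB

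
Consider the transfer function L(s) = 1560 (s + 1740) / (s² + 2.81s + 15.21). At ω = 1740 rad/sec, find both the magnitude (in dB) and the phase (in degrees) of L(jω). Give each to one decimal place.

|L| = 2.1 dB, ∠L = -134.9°

|j1740 + 1740| = √(1740² + 1740²) = 2461
|(j1740)² + 2.81(j1740) + 15.21| = |-3.0276e+06 + j4889.4| = 3.028e+06
|L(j1740)| = 1560 × 2461 / 3.028e+06 = 1.2679
20 log₁₀(1.2679) = 2.06 dB
∠(j1740 + 1740) = arctan(1740/1740) = 45.00°
∠[(j1740)² + 2.81(j1740) + 15.21] = ∠[-3.0276e+06 + j4889.4] = 179.91°
∠L(j1740) = 45.00° − 179.91° = -134.91°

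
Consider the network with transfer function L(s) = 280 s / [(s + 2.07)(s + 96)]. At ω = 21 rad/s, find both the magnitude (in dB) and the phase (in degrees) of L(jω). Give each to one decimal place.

|j21| = 21
|j21 + 2.07| = √(21² + 2.07²) = 21.1
|j21 + 96| = √(21² + 96²) = 98.27
|L(j21)| = 280 × 21 / (21.1 × 98.27) = 2.8355
20 log₁₀(2.8355) = 9.05 dB
∠(j21) = 90.00°
∠(j21 + 2.07) = arctan(21/2.07) = 84.37°
∠(j21 + 96) = arctan(21/96) = 12.34°
∠L(j21) = 90.00° − (84.37° + 12.34°) = -6.71°

|L| = 9.1 dB, ∠L = -6.7°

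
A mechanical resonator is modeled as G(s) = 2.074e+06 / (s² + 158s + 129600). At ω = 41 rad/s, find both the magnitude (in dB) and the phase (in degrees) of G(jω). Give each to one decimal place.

|(j41)² + 158(j41) + 129600| = |1.2792e+05 + j6478| = 1.281e+05
|G(j41)| = 2.074e+06 / 1.281e+05 = 16.193
20 log₁₀(16.193) = 24.19 dB
∠[(j41)² + 158(j41) + 129600] = ∠[1.2792e+05 + j6478] = 2.90°
∠G(j41) = −2.90° = -2.90°

|G| = 24.2 dB, ∠G = -2.9°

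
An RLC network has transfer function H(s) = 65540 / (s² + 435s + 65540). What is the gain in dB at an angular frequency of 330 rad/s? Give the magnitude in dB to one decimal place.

|(j330)² + 435(j330) + 65540| = |-43360 + j1.4355e+05| = 1.5e+05
|H(j330)| = 65540 / 1.5e+05 = 0.43706
20 log₁₀(0.43706) = -7.19 dB

-7.2 dB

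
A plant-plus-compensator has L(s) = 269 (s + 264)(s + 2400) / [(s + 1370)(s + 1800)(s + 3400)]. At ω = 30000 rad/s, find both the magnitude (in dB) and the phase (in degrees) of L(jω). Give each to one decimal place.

|L| = -41.0 dB, ∠L = -82.6°

|j30000 + 264| = √(30000² + 264²) = 3e+04
|j30000 + 2400| = √(30000² + 2400²) = 3.01e+04
|j30000 + 1370| = √(30000² + 1370²) = 3.003e+04
|j30000 + 1800| = √(30000² + 1800²) = 3.005e+04
|j30000 + 3400| = √(30000² + 3400²) = 3.019e+04
|L(j30000)| = 269 × 3e+04 × 3.01e+04 / (3.003e+04 × 3.005e+04 × 3.019e+04) = 0.0089131
20 log₁₀(0.0089131) = -41.00 dB
∠(j30000 + 264) = arctan(30000/264) = 89.50°
∠(j30000 + 2400) = arctan(30000/2400) = 85.43°
∠(j30000 + 1370) = arctan(30000/1370) = 87.39°
∠(j30000 + 1800) = arctan(30000/1800) = 86.57°
∠(j30000 + 3400) = arctan(30000/3400) = 83.53°
∠L(j30000) = 89.50° + 85.43° − (87.39° + 86.57° + 83.53°) = -82.56°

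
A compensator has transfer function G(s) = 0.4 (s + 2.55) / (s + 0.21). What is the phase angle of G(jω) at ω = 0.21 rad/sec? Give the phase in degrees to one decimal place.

∠(j0.21 + 2.55) = arctan(0.21/2.55) = 4.71°
∠(j0.21 + 0.21) = arctan(0.21/0.21) = 45.00°
∠G(j0.21) = 4.71° − 45.00° = -40.29°

-40.3°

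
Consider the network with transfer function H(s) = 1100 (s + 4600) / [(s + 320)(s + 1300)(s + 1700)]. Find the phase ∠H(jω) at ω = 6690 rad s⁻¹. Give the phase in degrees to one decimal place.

-186.5°

∠(j6690 + 4600) = arctan(6690/4600) = 55.49°
∠(j6690 + 320) = arctan(6690/320) = 87.26°
∠(j6690 + 1300) = arctan(6690/1300) = 79.00°
∠(j6690 + 1700) = arctan(6690/1700) = 75.74°
∠H(j6690) = 55.49° − (87.26° + 79.00° + 75.74°) = -186.52°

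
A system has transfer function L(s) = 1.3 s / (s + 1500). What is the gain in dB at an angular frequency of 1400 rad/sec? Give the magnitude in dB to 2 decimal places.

-1.04 dB

|j1400| = 1400
|j1400 + 1500| = √(1400² + 1500²) = 2052
|L(j1400)| = 1.3 × 1400 / 2052 = 0.88701
20 log₁₀(0.88701) = -1.041 dB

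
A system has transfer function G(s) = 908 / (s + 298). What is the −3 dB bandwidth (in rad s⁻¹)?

298 rad s⁻¹

For a single-pole low-pass, the −3 dB point is at the pole: ω = 298 rad s⁻¹.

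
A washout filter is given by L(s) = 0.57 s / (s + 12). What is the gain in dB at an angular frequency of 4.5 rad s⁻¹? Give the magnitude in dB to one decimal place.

|j4.5| = 4.5
|j4.5 + 12| = √(4.5² + 12²) = 12.82
|L(j4.5)| = 0.57 × 4.5 / 12.82 = 0.20014
20 log₁₀(0.20014) = -13.97 dB

-14.0 dB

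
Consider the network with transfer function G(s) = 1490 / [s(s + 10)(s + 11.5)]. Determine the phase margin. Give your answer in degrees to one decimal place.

Gain crossover: |G(jω)| = 1 at ω ≈ 8.18 rad s⁻¹.
∠G(j8.18) = −90° − arctan(8.18/10) − arctan(8.18/11.5) ≈ -164.68°
PM = 180° + (-164.68°) = 15.32°

15.3°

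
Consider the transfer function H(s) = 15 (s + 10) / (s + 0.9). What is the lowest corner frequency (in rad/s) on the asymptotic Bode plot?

Break frequencies occur at each pole and zero magnitude: 0.9 rad/s, 10 rad/s.
The lowest is 0.9 rad/s.

0.9 rad/s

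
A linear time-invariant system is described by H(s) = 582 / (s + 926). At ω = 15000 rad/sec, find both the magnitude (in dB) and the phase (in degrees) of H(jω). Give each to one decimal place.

|H| = -28.2 dB, ∠H = -86.5°

|j15000 + 926| = √(15000² + 926²) = 1.503e+04
|H(j15000)| = 582 / 1.503e+04 = 0.038726
20 log₁₀(0.038726) = -28.24 dB
∠(j15000 + 926) = arctan(15000/926) = 86.47°
∠H(j15000) = −86.47° = -86.47°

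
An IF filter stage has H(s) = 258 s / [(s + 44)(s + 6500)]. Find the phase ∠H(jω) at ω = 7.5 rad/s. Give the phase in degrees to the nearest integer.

∠(j7.5) = 90.00°
∠(j7.5 + 44) = arctan(7.5/44) = 9.67°
∠(j7.5 + 6500) = arctan(7.5/6500) = 0.07°
∠H(j7.5) = 90.00° − (9.67° + 0.07°) = 80.26°

80°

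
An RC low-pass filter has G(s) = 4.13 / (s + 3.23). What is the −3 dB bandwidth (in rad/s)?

For a single-pole low-pass, the −3 dB point is at the pole: ω = 3.23 rad/s.

3.23 rad/s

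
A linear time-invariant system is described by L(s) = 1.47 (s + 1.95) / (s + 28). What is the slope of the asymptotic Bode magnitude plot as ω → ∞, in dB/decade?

With 1 zero and 1 pole, the high-frequency asymptotic slope is 20 × (1 − 1) = 0 dB/decade.

0 dB/decade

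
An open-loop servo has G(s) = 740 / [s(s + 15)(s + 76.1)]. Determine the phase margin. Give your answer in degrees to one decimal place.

87.0°

Gain crossover: |G(jω)| = 1 at ω ≈ 0.648 rad s⁻¹.
∠G(j0.648) = −90° − arctan(0.648/15) − arctan(0.648/76.1) ≈ -92.96°
PM = 180° + (-92.96°) = 87.04°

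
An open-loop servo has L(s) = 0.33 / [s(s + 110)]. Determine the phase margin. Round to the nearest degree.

Gain crossover: |L(jω)| = 1 at ω ≈ 0.003 rad/s.
∠L(j0.003) = −90° − arctan(0.003/110) ≈ -90.00°
PM = 180° + (-90.00°) = 90.00°

90°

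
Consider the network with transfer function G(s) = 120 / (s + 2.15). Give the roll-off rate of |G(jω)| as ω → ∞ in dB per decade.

-20 dB/decade

With 0 zeros and 1 pole, the high-frequency asymptotic slope is 20 × (0 − 1) = -20 dB/decade.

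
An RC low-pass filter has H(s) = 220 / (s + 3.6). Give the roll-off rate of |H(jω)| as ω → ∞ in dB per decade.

-20 dB/decade

With 0 zeros and 1 pole, the high-frequency asymptotic slope is 20 × (0 − 1) = -20 dB/decade.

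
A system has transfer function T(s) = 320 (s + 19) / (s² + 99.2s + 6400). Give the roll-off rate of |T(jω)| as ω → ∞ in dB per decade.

-20 dB/decade

With 1 zero and 2 poles, the high-frequency asymptotic slope is 20 × (1 − 2) = -20 dB/decade.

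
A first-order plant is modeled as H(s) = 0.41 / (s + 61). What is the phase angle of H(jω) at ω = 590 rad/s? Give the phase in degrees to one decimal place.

∠(j590 + 61) = arctan(590/61) = 84.10°
∠H(j590) = −84.10° = -84.10°

-84.1 deg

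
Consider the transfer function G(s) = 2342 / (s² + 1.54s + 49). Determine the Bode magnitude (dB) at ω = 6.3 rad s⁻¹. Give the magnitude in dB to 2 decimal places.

|(j6.3)² + 1.54(j6.3) + 49| = |9.31 + j9.702| = 13.45
|G(j6.3)| = 2342 / 13.45 = 174.17
20 log₁₀(174.17) = 44.820 dB

44.82 dB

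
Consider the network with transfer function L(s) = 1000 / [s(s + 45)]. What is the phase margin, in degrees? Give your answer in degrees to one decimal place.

Gain crossover: |L(jω)| = 1 at ω ≈ 20.3 rad/s.
∠L(j20.3) = −90° − arctan(20.3/45) ≈ -114.24°
PM = 180° + (-114.24°) = 65.76°

65.8 deg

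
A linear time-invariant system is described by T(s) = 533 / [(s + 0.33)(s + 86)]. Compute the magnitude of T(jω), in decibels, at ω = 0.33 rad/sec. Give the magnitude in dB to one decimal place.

22.5 dB

|j0.33 + 0.33| = √(0.33² + 0.33²) = 0.4667
|j0.33 + 86| = √(0.33² + 86²) = 86
|T(j0.33)| = 533 / (0.4667 × 86) = 13.28
20 log₁₀(13.28) = 22.46 dB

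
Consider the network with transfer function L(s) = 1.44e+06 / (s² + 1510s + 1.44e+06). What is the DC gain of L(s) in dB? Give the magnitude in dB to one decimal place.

L(0) = 1.44e+06 / 1.44e+06 = 1
20 log₁₀(1) = 0.00 dB

0.0 dB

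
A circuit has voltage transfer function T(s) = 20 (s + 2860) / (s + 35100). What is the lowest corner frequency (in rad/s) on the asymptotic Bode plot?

2860 rad/s

Break frequencies occur at each pole and zero magnitude: 2860 rad/s, 35100 rad/s.
The lowest is 2860 rad/s.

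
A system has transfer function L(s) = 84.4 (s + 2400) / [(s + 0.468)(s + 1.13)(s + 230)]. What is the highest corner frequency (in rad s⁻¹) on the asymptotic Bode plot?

Break frequencies occur at each pole and zero magnitude: 0.468 rad s⁻¹, 1.13 rad s⁻¹, 230 rad s⁻¹, 2400 rad s⁻¹.
The highest is 2400 rad s⁻¹.

2400 rad s⁻¹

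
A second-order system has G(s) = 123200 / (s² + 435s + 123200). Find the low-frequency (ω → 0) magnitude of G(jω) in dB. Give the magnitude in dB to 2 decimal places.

0.00 dB

G(0) = 123200 / 123200 = 1
20 log₁₀(1) = 0.000 dB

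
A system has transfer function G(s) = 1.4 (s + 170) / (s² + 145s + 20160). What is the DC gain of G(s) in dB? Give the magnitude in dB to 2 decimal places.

-38.56 dB

G(0) = 1.4 × 170 / 20160 = 0.011806
20 log₁₀(0.011806) = -38.558 dB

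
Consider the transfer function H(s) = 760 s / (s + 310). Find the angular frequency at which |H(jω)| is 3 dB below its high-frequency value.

For a single-pole high-pass, the −3 dB point is at the pole: ω = 310 rad s⁻¹.

310 rad s⁻¹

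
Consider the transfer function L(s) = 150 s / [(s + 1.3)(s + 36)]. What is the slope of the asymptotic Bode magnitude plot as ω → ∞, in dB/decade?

With 1 zero and 2 poles, the high-frequency asymptotic slope is 20 × (1 − 2) = -20 dB/decade.

-20 dB/decade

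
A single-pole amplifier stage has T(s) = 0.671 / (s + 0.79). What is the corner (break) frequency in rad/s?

0.79 rad/s

The single real pole at s = −0.79 gives a corner at ω = 0.79 rad/s.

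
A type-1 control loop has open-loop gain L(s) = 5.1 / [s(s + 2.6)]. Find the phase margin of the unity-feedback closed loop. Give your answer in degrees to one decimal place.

57.5°

Gain crossover: |L(jω)| = 1 at ω ≈ 1.65 rad/sec.
∠L(j1.65) = −90° − arctan(1.65/2.6) ≈ -122.48°
PM = 180° + (-122.48°) = 57.52°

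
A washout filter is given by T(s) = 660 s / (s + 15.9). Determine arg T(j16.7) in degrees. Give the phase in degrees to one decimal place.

43.6°

∠(j16.7) = 90.00°
∠(j16.7 + 15.9) = arctan(16.7/15.9) = 46.41°
∠T(j16.7) = 90.00° − 46.41° = 43.59°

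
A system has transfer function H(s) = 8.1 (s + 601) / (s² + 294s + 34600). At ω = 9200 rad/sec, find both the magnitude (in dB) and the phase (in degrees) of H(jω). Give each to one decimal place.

|j9200 + 601| = √(9200² + 601²) = 9220
|(j9200)² + 294(j9200) + 34600| = |-8.4605e+07 + j2.7048e+06| = 8.465e+07
|H(j9200)| = 8.1 × 9220 / 8.465e+07 = 0.00088222
20 log₁₀(0.00088222) = -61.09 dB
∠(j9200 + 601) = arctan(9200/601) = 86.26°
∠[(j9200)² + 294(j9200) + 34600] = ∠[-8.4605e+07 + j2.7048e+06] = 178.17°
∠H(j9200) = 86.26° − 178.17° = -91.91°

|H| = -61.1 dB, ∠H = -91.9°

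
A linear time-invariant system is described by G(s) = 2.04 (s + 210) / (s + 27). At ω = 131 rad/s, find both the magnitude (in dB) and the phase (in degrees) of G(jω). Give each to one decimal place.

|G| = 11.5 dB, ∠G = -46.4°

|j131 + 210| = √(131² + 210²) = 247.5
|j131 + 27| = √(131² + 27²) = 133.8
|G(j131)| = 2.04 × 247.5 / 133.8 = 3.775
20 log₁₀(3.775) = 11.54 dB
∠(j131 + 210) = arctan(131/210) = 31.96°
∠(j131 + 27) = arctan(131/27) = 78.35°
∠G(j131) = 31.96° − 78.35° = -46.40°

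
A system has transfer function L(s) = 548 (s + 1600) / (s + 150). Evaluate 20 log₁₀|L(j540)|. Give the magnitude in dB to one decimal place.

|j540 + 1600| = √(540² + 1600²) = 1689
|j540 + 150| = √(540² + 150²) = 560.4
|L(j540)| = 548 × 1689 / 560.4 = 1651.2
20 log₁₀(1651.2) = 64.36 dB

64.4 dB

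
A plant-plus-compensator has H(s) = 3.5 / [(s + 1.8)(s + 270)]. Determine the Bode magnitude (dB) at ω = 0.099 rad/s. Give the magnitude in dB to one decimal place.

-42.9 dB

|j0.099 + 1.8| = √(0.099² + 1.8²) = 1.803
|j0.099 + 270| = √(0.099² + 270²) = 270
|H(j0.099)| = 3.5 / (1.803 × 270) = 0.0071908
20 log₁₀(0.0071908) = -42.86 dB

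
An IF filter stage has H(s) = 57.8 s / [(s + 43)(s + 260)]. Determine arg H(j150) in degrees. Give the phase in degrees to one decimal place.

-14.0 deg

∠(j150) = 90.00°
∠(j150 + 43) = arctan(150/43) = 74.00°
∠(j150 + 260) = arctan(150/260) = 29.98°
∠H(j150) = 90.00° − (74.00° + 29.98°) = -13.99°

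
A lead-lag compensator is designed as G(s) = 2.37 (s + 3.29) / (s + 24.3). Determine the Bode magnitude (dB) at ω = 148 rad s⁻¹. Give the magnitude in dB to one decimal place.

7.4 dB

|j148 + 3.29| = √(148² + 3.29²) = 148
|j148 + 24.3| = √(148² + 24.3²) = 150
|G(j148)| = 2.37 × 148 / 150 = 2.3393
20 log₁₀(2.3393) = 7.38 dB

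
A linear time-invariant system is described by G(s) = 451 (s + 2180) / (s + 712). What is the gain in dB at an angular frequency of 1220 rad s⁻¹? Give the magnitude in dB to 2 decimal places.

|j1220 + 2180| = √(1220² + 2180²) = 2498
|j1220 + 712| = √(1220² + 712²) = 1413
|G(j1220)| = 451 × 2498 / 1413 = 797.6
20 log₁₀(797.6) = 58.036 dB

58.04 dB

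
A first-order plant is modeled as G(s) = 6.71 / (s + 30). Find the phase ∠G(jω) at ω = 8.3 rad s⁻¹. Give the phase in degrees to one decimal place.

-15.5°

∠(j8.3 + 30) = arctan(8.3/30) = 15.46°
∠G(j8.3) = −15.46° = -15.46°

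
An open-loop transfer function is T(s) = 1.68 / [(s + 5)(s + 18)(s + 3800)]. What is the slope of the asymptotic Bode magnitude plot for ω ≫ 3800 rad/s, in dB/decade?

With 0 zeros and 3 poles, the high-frequency asymptotic slope is 20 × (0 − 3) = -60 dB/decade.

-60 dB/decade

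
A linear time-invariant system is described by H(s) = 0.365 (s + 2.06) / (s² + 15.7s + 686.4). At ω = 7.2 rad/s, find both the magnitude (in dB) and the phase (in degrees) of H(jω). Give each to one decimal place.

|H| = -47.5 dB, ∠H = 63.9°

|j7.2 + 2.06| = √(7.2² + 2.06²) = 7.489
|(j7.2)² + 15.7(j7.2) + 686.4| = |634.56 + j113.04| = 644.5
|H(j7.2)| = 0.365 × 7.489 / 644.5 = 0.0042409
20 log₁₀(0.0042409) = -47.45 dB
∠(j7.2 + 2.06) = arctan(7.2/2.06) = 74.03°
∠[(j7.2)² + 15.7(j7.2) + 686.4] = ∠[634.56 + j113.04] = 10.10°
∠H(j7.2) = 74.03° − 10.10° = 63.93°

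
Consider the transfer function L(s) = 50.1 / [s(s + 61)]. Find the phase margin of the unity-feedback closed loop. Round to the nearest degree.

89°

Gain crossover: |L(jω)| = 1 at ω ≈ 0.821 rad/sec.
∠L(j0.821) = −90° − arctan(0.821/61) ≈ -90.77°
PM = 180° + (-90.77°) = 89.23°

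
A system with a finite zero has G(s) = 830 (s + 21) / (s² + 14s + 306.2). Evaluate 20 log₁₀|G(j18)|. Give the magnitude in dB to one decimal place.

|j18 + 21| = √(18² + 21²) = 27.66
|(j18)² + 14(j18) + 306.2| = |-17.8 + j252| = 252.6
|G(j18)| = 830 × 27.66 / 252.6 = 90.871
20 log₁₀(90.871) = 39.17 dB

39.2 dB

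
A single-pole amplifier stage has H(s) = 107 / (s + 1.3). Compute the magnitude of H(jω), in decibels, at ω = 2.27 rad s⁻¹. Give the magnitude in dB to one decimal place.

32.2 dB

|j2.27 + 1.3| = √(2.27² + 1.3²) = 2.616
|H(j2.27)| = 107 / 2.616 = 40.904
20 log₁₀(40.904) = 32.24 dB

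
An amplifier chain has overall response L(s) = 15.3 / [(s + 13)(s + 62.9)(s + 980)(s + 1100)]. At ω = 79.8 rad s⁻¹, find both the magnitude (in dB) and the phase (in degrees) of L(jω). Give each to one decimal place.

|j79.8 + 13| = √(79.8² + 13²) = 80.85
|j79.8 + 62.9| = √(79.8² + 62.9²) = 101.6
|j79.8 + 980| = √(79.8² + 980²) = 983.2
|j79.8 + 1100| = √(79.8² + 1100²) = 1103
|L(j79.8)| = 15.3 / (80.85 × 101.6 × 983.2 × 1103) = 1.7174e-09
20 log₁₀(1.7174e-09) = -175.30 dB
∠(j79.8 + 13) = arctan(79.8/13) = 80.75°
∠(j79.8 + 62.9) = arctan(79.8/62.9) = 51.75°
∠(j79.8 + 980) = arctan(79.8/980) = 4.66°
∠(j79.8 + 1100) = arctan(79.8/1100) = 4.15°
∠L(j79.8) = − (80.75° + 51.75° + 4.66° + 4.15°) = -141.31°

|L| = -175.3 dB, ∠L = -141.3°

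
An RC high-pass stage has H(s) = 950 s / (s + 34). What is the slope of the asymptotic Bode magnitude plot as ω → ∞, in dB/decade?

0 dB/decade

With 1 zero and 1 pole, the high-frequency asymptotic slope is 20 × (1 − 1) = 0 dB/decade.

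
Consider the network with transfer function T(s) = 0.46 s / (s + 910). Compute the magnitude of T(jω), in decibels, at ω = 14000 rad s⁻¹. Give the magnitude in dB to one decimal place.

-6.8 dB

|j14000| = 1.4e+04
|j14000 + 910| = √(14000² + 910²) = 1.403e+04
|T(j14000)| = 0.46 × 1.4e+04 / 1.403e+04 = 0.45903
20 log₁₀(0.45903) = -6.76 dB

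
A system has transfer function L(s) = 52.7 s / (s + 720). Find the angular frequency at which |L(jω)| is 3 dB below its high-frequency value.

For a single-pole high-pass, the −3 dB point is at the pole: ω = 720 rad/s.

720 rad/s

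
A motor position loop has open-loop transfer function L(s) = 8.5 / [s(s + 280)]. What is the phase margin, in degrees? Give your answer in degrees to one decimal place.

Gain crossover: |L(jω)| = 1 at ω ≈ 0.0304 rad s⁻¹.
∠L(j0.0304) = −90° − arctan(0.0304/280) ≈ -90.01°
PM = 180° + (-90.01°) = 89.99°

90.0°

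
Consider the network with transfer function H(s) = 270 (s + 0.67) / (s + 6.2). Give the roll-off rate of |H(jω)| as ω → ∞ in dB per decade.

With 1 zero and 1 pole, the high-frequency asymptotic slope is 20 × (1 − 1) = 0 dB/decade.

0 dB/decade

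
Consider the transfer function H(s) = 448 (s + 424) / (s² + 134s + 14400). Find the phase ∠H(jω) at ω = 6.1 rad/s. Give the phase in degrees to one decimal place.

-2.4°

∠(j6.1 + 424) = arctan(6.1/424) = 0.82°
∠[(j6.1)² + 134(j6.1) + 14400] = ∠[14363 + j817.4] = 3.26°
∠H(j6.1) = 0.82° − 3.26° = -2.43°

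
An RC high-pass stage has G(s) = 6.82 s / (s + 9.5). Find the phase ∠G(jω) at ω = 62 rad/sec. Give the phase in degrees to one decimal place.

∠(j62) = 90.00°
∠(j62 + 9.5) = arctan(62/9.5) = 81.29°
∠G(j62) = 90.00° − 81.29° = 8.71°

8.7 deg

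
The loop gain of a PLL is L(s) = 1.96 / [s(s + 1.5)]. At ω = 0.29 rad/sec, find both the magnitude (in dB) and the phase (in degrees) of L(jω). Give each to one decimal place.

|j0.29 + 1.5| = √(0.29² + 1.5²) = 1.528
|j0.29| = 0.29
|L(j0.29)| = 1.96 / (1.528 × 0.29) = 4.4238
20 log₁₀(4.4238) = 12.92 dB
∠(j0.29 + 1.5) = arctan(0.29/1.5) = 10.94°
∠(j0.29) = 90.00°
∠L(j0.29) = − (10.94° + 90.00°) = -100.94°

|L| = 12.9 dB, ∠L = -100.9°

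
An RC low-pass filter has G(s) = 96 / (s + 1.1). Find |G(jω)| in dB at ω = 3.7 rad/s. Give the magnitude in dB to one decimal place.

|j3.7 + 1.1| = √(3.7² + 1.1²) = 3.86
|G(j3.7)| = 96 / 3.86 = 24.87
20 log₁₀(24.87) = 27.91 dB

27.9 dB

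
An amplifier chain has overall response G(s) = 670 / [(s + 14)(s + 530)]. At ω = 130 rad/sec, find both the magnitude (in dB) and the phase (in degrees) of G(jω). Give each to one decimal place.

|j130 + 14| = √(130² + 14²) = 130.8
|j130 + 530| = √(130² + 530²) = 545.7
|G(j130)| = 670 / (130.8 × 545.7) = 0.00939
20 log₁₀(0.00939) = -40.55 dB
∠(j130 + 14) = arctan(130/14) = 83.85°
∠(j130 + 530) = arctan(130/530) = 13.78°
∠G(j130) = − (83.85° + 13.78°) = -97.63°

|G| = -40.5 dB, ∠G = -97.6°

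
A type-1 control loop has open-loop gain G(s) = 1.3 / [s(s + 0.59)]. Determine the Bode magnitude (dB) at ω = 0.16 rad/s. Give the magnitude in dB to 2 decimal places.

|j0.16 + 0.59| = √(0.16² + 0.59²) = 0.6113
|j0.16| = 0.16
|G(j0.16)| = 1.3 / (0.6113 × 0.16) = 13.291
20 log₁₀(13.291) = 22.471 dB

22.47 dB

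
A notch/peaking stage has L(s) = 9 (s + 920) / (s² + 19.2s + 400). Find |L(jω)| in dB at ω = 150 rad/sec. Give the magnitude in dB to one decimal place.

|j150 + 920| = √(150² + 920²) = 932.1
|(j150)² + 19.2(j150) + 400| = |-22100 + j2880| = 2.229e+04
|L(j150)| = 9 × 932.1 / 2.229e+04 = 0.37642
20 log₁₀(0.37642) = -8.49 dB

-8.5 dB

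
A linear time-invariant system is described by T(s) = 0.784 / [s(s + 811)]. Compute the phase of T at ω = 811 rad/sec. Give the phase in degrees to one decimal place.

∠(j811 + 811) = arctan(811/811) = 45.00°
∠(j811) = 90.00°
∠T(j811) = − (45.00° + 90.00°) = -135.00°

-135.0°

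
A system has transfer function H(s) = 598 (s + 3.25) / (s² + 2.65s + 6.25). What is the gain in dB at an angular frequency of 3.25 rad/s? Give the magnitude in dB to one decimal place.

|j3.25 + 3.25| = √(3.25² + 3.25²) = 4.596
|(j3.25)² + 2.65(j3.25) + 6.25| = |-4.3125 + j8.6125| = 9.632
|H(j3.25)| = 598 × 4.596 / 9.632 = 285.36
20 log₁₀(285.36) = 49.11 dB

49.1 dB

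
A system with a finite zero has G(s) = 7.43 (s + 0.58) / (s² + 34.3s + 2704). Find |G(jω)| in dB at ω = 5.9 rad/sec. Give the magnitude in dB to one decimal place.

|j5.9 + 0.58| = √(5.9² + 0.58²) = 5.928
|(j5.9)² + 34.3(j5.9) + 2704| = |2669.2 + j202.37| = 2677
|G(j5.9)| = 7.43 × 5.928 / 2677 = 0.016455
20 log₁₀(0.016455) = -35.67 dB

-35.7 dB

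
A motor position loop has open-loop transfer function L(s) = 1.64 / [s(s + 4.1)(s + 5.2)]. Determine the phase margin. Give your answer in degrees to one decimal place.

Gain crossover: |L(jω)| = 1 at ω ≈ 0.0769 rad/s.
∠L(j0.0769) = −90° − arctan(0.0769/4.1) − arctan(0.0769/5.2) ≈ -91.92°
PM = 180° + (-91.92°) = 88.08°

88.1 deg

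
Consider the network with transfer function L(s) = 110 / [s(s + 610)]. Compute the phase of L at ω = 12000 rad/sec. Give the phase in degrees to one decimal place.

-177.1°

∠(j12000 + 610) = arctan(12000/610) = 87.09°
∠(j12000) = 90.00°
∠L(j12000) = − (87.09° + 90.00°) = -177.09°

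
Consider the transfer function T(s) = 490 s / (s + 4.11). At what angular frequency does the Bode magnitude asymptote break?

4.11 rad s⁻¹

The single real pole at s = −4.11 gives a corner at ω = 4.11 rad s⁻¹.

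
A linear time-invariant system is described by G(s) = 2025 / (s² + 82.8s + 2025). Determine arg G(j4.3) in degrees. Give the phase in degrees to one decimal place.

-10.1°

∠[(j4.3)² + 82.8(j4.3) + 2025] = ∠[2006.5 + j356.04] = 10.06°
∠G(j4.3) = −10.06° = -10.06°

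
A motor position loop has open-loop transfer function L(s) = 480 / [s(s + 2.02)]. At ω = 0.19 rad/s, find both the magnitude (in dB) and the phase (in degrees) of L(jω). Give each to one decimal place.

|L| = 61.9 dB, ∠L = -95.4 deg

|j0.19 + 2.02| = √(0.19² + 2.02²) = 2.029
|j0.19| = 0.19
|L(j0.19)| = 480 / (2.029 × 0.19) = 1245.2
20 log₁₀(1245.2) = 61.90 dB
∠(j0.19 + 2.02) = arctan(0.19/2.02) = 5.37°
∠(j0.19) = 90.00°
∠L(j0.19) = − (5.37° + 90.00°) = -95.37°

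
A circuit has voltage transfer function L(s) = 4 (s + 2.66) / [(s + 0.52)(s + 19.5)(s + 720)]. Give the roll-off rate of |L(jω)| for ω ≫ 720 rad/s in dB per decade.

-40 dB/decade

With 1 zero and 3 poles, the high-frequency asymptotic slope is 20 × (1 − 3) = -40 dB/decade.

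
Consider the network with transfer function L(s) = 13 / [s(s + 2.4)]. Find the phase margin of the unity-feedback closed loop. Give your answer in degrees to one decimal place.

Gain crossover: |L(jω)| = 1 at ω ≈ 3.23 rad/s.
∠L(j3.23) = −90° − arctan(3.23/2.4) ≈ -143.39°
PM = 180° + (-143.39°) = 36.61°

36.6°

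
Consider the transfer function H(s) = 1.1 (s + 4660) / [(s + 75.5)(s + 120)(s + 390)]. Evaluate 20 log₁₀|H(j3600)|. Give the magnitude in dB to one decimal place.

-137.2 dB

|j3600 + 4660| = √(3600² + 4660²) = 5889
|j3600 + 75.5| = √(3600² + 75.5²) = 3601
|j3600 + 120| = √(3600² + 120²) = 3602
|j3600 + 390| = √(3600² + 390²) = 3621
|H(j3600)| = 1.1 × 5889 / (3601 × 3602 × 3621) = 1.3792e-07
20 log₁₀(1.3792e-07) = -137.21 dB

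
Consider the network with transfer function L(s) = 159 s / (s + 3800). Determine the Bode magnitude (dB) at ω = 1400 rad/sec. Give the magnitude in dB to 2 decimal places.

34.80 dB

|j1400| = 1400
|j1400 + 3800| = √(1400² + 3800²) = 4050
|L(j1400)| = 159 × 1400 / 4050 = 54.967
20 log₁₀(54.967) = 34.802 dB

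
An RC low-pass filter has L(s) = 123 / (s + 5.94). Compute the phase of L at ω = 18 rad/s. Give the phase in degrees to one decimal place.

∠(j18 + 5.94) = arctan(18/5.94) = 71.74°
∠L(j18) = −71.74° = -71.74°

-71.7°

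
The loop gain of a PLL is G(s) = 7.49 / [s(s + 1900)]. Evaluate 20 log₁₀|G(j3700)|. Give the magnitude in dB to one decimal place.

|j3700 + 1900| = √(3700² + 1900²) = 4159
|j3700| = 3700
|G(j3700)| = 7.49 / (4159 × 3700) = 4.867e-07
20 log₁₀(4.867e-07) = -126.25 dB

-126.3 dB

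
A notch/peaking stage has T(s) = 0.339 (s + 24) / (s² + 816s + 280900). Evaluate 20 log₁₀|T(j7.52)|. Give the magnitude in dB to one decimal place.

-90.4 dB

|j7.52 + 24| = √(7.52² + 24²) = 25.15
|(j7.52)² + 816(j7.52) + 280900| = |2.8084e+05 + j6136.3| = 2.809e+05
|T(j7.52)| = 0.339 × 25.15 / 2.809e+05 = 3.0351e-05
20 log₁₀(3.0351e-05) = -90.36 dB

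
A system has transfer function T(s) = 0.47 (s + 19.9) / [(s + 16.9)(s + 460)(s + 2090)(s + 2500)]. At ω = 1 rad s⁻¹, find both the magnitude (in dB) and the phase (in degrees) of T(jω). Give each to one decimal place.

|T| = -192.8 dB, ∠T = -0.7°

|j1 + 19.9| = √(1² + 19.9²) = 19.93
|j1 + 16.9| = √(1² + 16.9²) = 16.93
|j1 + 460| = √(1² + 460²) = 460
|j1 + 2090| = √(1² + 2090²) = 2090
|j1 + 2500| = √(1² + 2500²) = 2500
|T(j1)| = 0.47 × 19.93 / (16.93 × 460 × 2090 × 2500) = 2.3015e-10
20 log₁₀(2.3015e-10) = -192.76 dB
∠(j1 + 19.9) = arctan(1/19.9) = 2.88°
∠(j1 + 16.9) = arctan(1/16.9) = 3.39°
∠(j1 + 460) = arctan(1/460) = 0.12°
∠(j1 + 2090) = arctan(1/2090) = 0.03°
∠(j1 + 2500) = arctan(1/2500) = 0.02°
∠T(j1) = 2.88° − (3.39° + 0.12° + 0.03° + 0.02°) = -0.68°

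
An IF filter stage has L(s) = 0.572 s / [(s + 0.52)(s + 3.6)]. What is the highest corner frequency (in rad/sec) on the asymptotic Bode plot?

Break frequencies occur at each pole and zero magnitude: 0.52 rad/sec, 3.6 rad/sec.
The highest is 3.6 rad/sec.

3.6 rad/sec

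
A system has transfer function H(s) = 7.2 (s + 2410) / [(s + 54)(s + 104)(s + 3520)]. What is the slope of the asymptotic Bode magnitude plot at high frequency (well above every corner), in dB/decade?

With 1 zero and 3 poles, the high-frequency asymptotic slope is 20 × (1 − 3) = -40 dB/decade.

-40 dB/decade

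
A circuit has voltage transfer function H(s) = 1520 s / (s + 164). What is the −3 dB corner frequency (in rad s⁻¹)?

164 rad s⁻¹

For a single-pole high-pass, the −3 dB point is at the pole: ω = 164 rad s⁻¹.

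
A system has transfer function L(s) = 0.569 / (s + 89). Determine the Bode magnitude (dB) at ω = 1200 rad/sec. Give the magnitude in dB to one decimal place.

|j1200 + 89| = √(1200² + 89²) = 1203
|L(j1200)| = 0.569 / 1203 = 0.00047287
20 log₁₀(0.00047287) = -66.51 dB

-66.5 dB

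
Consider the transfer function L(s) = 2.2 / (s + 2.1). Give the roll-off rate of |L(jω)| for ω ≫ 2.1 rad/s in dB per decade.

-20 dB/decade

With 0 zeros and 1 pole, the high-frequency asymptotic slope is 20 × (0 − 1) = -20 dB/decade.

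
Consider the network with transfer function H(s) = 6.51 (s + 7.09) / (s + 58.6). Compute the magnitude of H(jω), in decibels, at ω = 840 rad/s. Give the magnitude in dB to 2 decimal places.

|j840 + 7.09| = √(840² + 7.09²) = 840
|j840 + 58.6| = √(840² + 58.6²) = 842
|H(j840)| = 6.51 × 840 / 842 = 6.4944
20 log₁₀(6.4944) = 16.251 dB

16.25 dB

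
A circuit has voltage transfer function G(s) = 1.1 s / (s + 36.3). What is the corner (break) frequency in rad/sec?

The single real pole at s = −36.3 gives a corner at ω = 36.3 rad/sec.

36.3 rad/sec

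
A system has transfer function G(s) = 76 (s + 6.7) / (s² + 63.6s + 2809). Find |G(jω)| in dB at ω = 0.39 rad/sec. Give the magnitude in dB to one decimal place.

|j0.39 + 6.7| = √(0.39² + 6.7²) = 6.711
|(j0.39)² + 63.6(j0.39) + 2809| = |2808.8 + j24.804| = 2809
|G(j0.39)| = 76 × 6.711 / 2809 = 0.18158
20 log₁₀(0.18158) = -14.82 dB

-14.8 dB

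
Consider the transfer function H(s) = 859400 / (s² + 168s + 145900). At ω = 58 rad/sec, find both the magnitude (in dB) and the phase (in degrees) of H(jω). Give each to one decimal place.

|(j58)² + 168(j58) + 145900| = |1.4254e+05 + j9744| = 1.429e+05
|H(j58)| = 859400 / 1.429e+05 = 6.0153
20 log₁₀(6.0153) = 15.59 dB
∠[(j58)² + 168(j58) + 145900] = ∠[1.4254e+05 + j9744] = 3.91°
∠H(j58) = −3.91° = -3.91°

|H| = 15.6 dB, ∠H = -3.9°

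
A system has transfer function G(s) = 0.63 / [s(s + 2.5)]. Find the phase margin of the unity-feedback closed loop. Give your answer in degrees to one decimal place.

84.3°

Gain crossover: |G(jω)| = 1 at ω ≈ 0.251 rad/sec.
∠G(j0.251) = −90° − arctan(0.251/2.5) ≈ -95.73°
PM = 180° + (-95.73°) = 84.27°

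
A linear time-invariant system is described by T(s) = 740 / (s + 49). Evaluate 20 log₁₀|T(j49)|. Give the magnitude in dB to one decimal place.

20.6 dB

|j49 + 49| = √(49² + 49²) = 69.3
|T(j49)| = 740 / 69.3 = 10.679
20 log₁₀(10.679) = 20.57 dB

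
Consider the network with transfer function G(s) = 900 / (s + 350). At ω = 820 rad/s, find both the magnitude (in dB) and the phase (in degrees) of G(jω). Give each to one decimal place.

|G| = 0.1 dB, ∠G = -66.9°

|j820 + 350| = √(820² + 350²) = 891.6
|G(j820)| = 900 / 891.6 = 1.0095
20 log₁₀(1.0095) = 0.08 dB
∠(j820 + 350) = arctan(820/350) = 66.89°
∠G(j820) = −66.89° = -66.89°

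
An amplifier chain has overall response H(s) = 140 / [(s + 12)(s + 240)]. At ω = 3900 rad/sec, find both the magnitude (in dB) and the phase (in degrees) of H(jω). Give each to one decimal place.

|H| = -100.7 dB, ∠H = -176.3 deg

|j3900 + 12| = √(3900² + 12²) = 3900
|j3900 + 240| = √(3900² + 240²) = 3907
|H(j3900)| = 140 / (3900 × 3907) = 9.187e-06
20 log₁₀(9.187e-06) = -100.74 dB
∠(j3900 + 12) = arctan(3900/12) = 89.82°
∠(j3900 + 240) = arctan(3900/240) = 86.48°
∠H(j3900) = − (89.82° + 86.48°) = -176.30°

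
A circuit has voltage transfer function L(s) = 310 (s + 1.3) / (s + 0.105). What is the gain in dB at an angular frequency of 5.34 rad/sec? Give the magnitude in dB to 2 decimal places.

50.08 dB

|j5.34 + 1.3| = √(5.34² + 1.3²) = 5.496
|j5.34 + 0.105| = √(5.34² + 0.105²) = 5.341
|L(j5.34)| = 310 × 5.496 / 5.341 = 318.99
20 log₁₀(318.99) = 50.076 dB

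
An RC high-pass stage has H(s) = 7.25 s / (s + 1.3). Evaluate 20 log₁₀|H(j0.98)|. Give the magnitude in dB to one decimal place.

12.8 dB

|j0.98| = 0.98
|j0.98 + 1.3| = √(0.98² + 1.3²) = 1.628
|H(j0.98)| = 7.25 × 0.98 / 1.628 = 4.3642
20 log₁₀(4.3642) = 12.80 dB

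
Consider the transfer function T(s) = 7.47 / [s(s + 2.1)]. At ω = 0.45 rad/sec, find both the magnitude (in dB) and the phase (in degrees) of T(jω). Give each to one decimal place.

|j0.45 + 2.1| = √(0.45² + 2.1²) = 2.148
|j0.45| = 0.45
|T(j0.45)| = 7.47 / (2.148 × 0.45) = 7.7293
20 log₁₀(7.7293) = 17.76 dB
∠(j0.45 + 2.1) = arctan(0.45/2.1) = 12.09°
∠(j0.45) = 90.00°
∠T(j0.45) = − (12.09° + 90.00°) = -102.09°

|T| = 17.8 dB, ∠T = -102.1°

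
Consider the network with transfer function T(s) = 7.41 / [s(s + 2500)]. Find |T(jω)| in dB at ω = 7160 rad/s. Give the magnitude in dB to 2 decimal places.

|j7160 + 2500| = √(7160² + 2500²) = 7584
|j7160| = 7160
|T(j7160)| = 7.41 / (7584 × 7160) = 1.3646e-07
20 log₁₀(1.3646e-07) = -137.300 dB

-137.30 dB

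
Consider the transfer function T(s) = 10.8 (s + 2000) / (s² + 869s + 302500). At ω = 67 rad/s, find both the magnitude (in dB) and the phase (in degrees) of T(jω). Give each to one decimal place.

|j67 + 2000| = √(67² + 2000²) = 2001
|(j67)² + 869(j67) + 302500| = |2.9801e+05 + j58223| = 3.036e+05
|T(j67)| = 10.8 × 2001 / 3.036e+05 = 0.071176
20 log₁₀(0.071176) = -22.95 dB
∠(j67 + 2000) = arctan(67/2000) = 1.92°
∠[(j67)² + 869(j67) + 302500] = ∠[2.9801e+05 + j58223] = 11.05°
∠T(j67) = 1.92° − 11.05° = -9.14°

|T| = -23.0 dB, ∠T = -9.1°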